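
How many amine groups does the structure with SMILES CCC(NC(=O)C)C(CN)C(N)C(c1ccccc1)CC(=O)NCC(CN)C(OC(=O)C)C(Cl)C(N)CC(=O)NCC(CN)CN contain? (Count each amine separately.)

6

Taking each segment in turn:
  CH(NHCOCH3): pendant –NHC(=O)CH3: N bonded to a carbonyl → amide (not amine).
  CH(CH2NH2): pendant –CH2NH2: N on sp³ C, no adjacent C=O → amine.
  CH(NH2): –NH2 on an sp³ carbon with no adjacent C=O → amine.
  CH(C6H5): pendant –C6H5: benzene ring → arene.
  CH2CONHCH2: –C(=O)–N– linkage → amide (the N is not an amine).
  CH(CH2NH2): pendant –CH2NH2: N on sp³ C, no adjacent C=O → amine.
  CH(OCOCH3): pendant –OC(=O)CH3: an acyloxy group → ester.
  CH(Cl): halogen on an sp³ carbon → alkyl halide.
  CH(NH2): –NH2 on an sp³ carbon with no adjacent C=O → amine.
  CH2CONHCH2: –C(=O)–N– linkage → amide (the N is not an amine).
  CH(CH2NH2): pendant –CH2NH2: N on sp³ C, no adjacent C=O → amine.
  CH2NH2: –NH2 on an sp³ carbon with no adjacent C=O → amine.
Amine appears at: CH(CH2NH2), CH(NH2), CH(CH2NH2), CH(NH2), CH(CH2NH2), CH2NH2 → 6.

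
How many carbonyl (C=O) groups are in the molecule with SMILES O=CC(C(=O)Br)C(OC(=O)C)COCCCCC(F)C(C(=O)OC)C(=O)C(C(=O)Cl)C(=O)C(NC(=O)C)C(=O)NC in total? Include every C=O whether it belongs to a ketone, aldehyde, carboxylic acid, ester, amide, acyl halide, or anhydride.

9

OHC: aldehyde, 1 C=O (running total 1).
CH(COBr): acyl halide, 1 C=O (running total 2).
CH(OCOCH3): ester, 1 C=O (running total 3).
CH(COOCH3): ester, 1 C=O (running total 4).
CO: ketone, 1 C=O (running total 5).
CH(COCl): acyl halide, 1 C=O (running total 6).
CO: ketone, 1 C=O (running total 7).
CH(NHCOCH3): amide, 1 C=O (running total 8).
CONHCH3: amide, 1 C=O (running total 9).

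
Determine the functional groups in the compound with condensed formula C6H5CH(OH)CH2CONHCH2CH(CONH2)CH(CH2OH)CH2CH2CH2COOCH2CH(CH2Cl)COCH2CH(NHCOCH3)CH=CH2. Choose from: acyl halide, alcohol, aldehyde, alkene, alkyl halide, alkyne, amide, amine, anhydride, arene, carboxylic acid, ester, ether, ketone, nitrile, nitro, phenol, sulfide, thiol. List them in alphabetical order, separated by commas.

C6H5– phenyl ring → arene.
–OH on an sp³ carbon → alcohol (secondary).
–C(=O)–N– linkage → amide (the N is not an amine).
pendant –CONH2: carbonyl C bonded to C and N → amide.
pendant –CH2OH on an sp³ backbone C → alcohol.
–C(=O)–O–C with C on the carbonyl side → ester.
pendant –CH2X: halogen on sp³ carbon → alkyl halide.
–C(=O)– with carbon on both sides → ketone.
pendant –NHC(=O)CH3: N bonded to a carbonyl → amide (not amine).
C=C double bond → alkene.

alcohol, alkene, alkyl halide, amide, arene, ester, ketone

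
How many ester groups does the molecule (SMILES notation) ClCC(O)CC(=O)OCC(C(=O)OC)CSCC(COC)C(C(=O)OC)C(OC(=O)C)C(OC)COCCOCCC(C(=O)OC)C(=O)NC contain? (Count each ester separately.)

5

Taking each segment in turn:
  ClCH2: halogen on an sp³ carbon → alkyl halide.
  CH(OH): –OH on an sp³ carbon → alcohol (secondary).
  CH2COOCH2: –C(=O)–O–C with C on the carbonyl side → ester.
  CH(COOCH3): pendant –COOCH3: carbonyl C bonded to C and –OCH3 → ester.
  CH2SCH2: C–S–C linkage → sulfide (thioether).
  CH(CH2OCH3): pendant –CH2OCH3: C–O–C linkage → ether.
  CH(COOCH3): pendant –COOCH3: carbonyl C bonded to C and –OCH3 → ester.
  CH(OCOCH3): pendant –OC(=O)CH3: an acyloxy group → ester.
  CH(OCH3): pendant –OCH3: C–O–C with sp³ C, no adjacent C=O → ether.
  CH2OCH2: C–O–C with sp³ carbons on both sides and no adjacent C=O → ether.
  CH2OCH2: C–O–C with sp³ carbons on both sides and no adjacent C=O → ether.
  CH(COOCH3): pendant –COOCH3: carbonyl C bonded to C and –OCH3 → ester.
  CONHCH3: –C(=O)NHCH3: carbonyl C bonded to C and to N → amide (the N is not an amine).
Ester appears at: CH2COOCH2, CH(COOCH3), CH(COOCH3), CH(OCOCH3), CH(COOCH3) → 5.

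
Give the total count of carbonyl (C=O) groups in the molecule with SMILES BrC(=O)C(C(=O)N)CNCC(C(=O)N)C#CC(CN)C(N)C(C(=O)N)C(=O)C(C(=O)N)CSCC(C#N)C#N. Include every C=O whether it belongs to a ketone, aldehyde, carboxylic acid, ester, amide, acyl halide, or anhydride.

BrCO: acyl halide, 1 C=O (running total 1).
CH(CONH2): amide, 1 C=O (running total 2).
CH(CONH2): amide, 1 C=O (running total 3).
CH(CONH2): amide, 1 C=O (running total 4).
CO: ketone, 1 C=O (running total 5).
CH(CONH2): amide, 1 C=O (running total 6).

6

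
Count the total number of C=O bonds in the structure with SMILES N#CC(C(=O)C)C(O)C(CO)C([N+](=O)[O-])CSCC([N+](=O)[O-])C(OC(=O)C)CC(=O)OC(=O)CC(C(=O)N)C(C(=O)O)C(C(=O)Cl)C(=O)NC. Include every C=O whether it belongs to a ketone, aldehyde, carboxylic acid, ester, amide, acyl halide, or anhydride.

CH(COCH3): ketone, 1 C=O (running total 1).
CH(OCOCH3): ester, 1 C=O (running total 2).
CH2CO-O-COCH2: anhydride, 2 C=O (running total 4).
CH(CONH2): amide, 1 C=O (running total 5).
CH(COOH): carboxylic acid, 1 C=O (running total 6).
CH(COCl): acyl halide, 1 C=O (running total 7).
CONHCH3: amide, 1 C=O (running total 8).

8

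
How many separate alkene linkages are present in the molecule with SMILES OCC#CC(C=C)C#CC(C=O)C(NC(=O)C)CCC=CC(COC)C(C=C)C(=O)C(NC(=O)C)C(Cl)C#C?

3

HO– on an sp³ carbon → alcohol.
C≡C triple bond → alkyne.
pendant –CH=CH2: C=C double bond → alkene.
C≡C triple bond → alkyne.
pendant –CHO: carbonyl C bonded to C and H → aldehyde.
pendant –NHC(=O)CH3: N bonded to a carbonyl → amide (not amine).
C=C double bond → alkene.
pendant –CH2OCH3: C–O–C linkage → ether.
pendant –CH=CH2: C=C double bond → alkene.
–C(=O)– with carbon on both sides → ketone.
pendant –NHC(=O)CH3: N bonded to a carbonyl → amide (not amine).
halogen on an sp³ carbon → alkyl halide.
C≡C triple bond → alkyne.
Alkene appears at: CH(CH=CH2), CH=CH, CH(CH=CH2) → 3.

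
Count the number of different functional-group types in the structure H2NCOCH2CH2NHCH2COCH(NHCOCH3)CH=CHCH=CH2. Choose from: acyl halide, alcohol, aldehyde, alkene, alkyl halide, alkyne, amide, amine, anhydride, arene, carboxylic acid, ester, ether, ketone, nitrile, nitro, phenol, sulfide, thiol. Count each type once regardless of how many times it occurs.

4

–C(=O)NH2: carbonyl C bonded to C and to N → amide (the N is not a separate amine).
C–N–C with sp³ carbons and no adjacent C=O → amine (secondary).
–C(=O)– with carbon on both sides → ketone.
pendant –NHC(=O)CH3: N bonded to a carbonyl → amide (not amine).
C=C double bond → alkene.
C=C double bond → alkene.
Distinct types present: alkene, amide, amine, ketone.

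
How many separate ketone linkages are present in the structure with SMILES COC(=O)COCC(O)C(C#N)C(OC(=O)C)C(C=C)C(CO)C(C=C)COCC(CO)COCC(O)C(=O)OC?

0

CH3O–C(=O)–: carbonyl C bonded to C and to –OCH3 → ester (not ketone + ether).
C–O–C with sp³ carbons on both sides and no adjacent C=O → ether.
–OH on an sp³ carbon → alcohol (secondary).
pendant –C≡N: nitrile.
pendant –OC(=O)CH3: an acyloxy group → ester.
pendant –CH=CH2: C=C double bond → alkene.
pendant –CH2OH on an sp³ backbone C → alcohol.
pendant –CH=CH2: C=C double bond → alkene.
C–O–C with sp³ carbons on both sides and no adjacent C=O → ether.
pendant –CH2OH on an sp³ backbone C → alcohol.
C–O–C with sp³ carbons on both sides and no adjacent C=O → ether.
–OH on an sp³ carbon → alcohol (secondary).
–C(=O)OCH3: carbonyl C bonded to C and to –OCH3 → ester (not ketone + ether).
No segment is a ketone: CH3OOC is ester, not ketone; CH(OCOCH3) is ester, not ketone; COOCH3 is ester, not ketone. → 0.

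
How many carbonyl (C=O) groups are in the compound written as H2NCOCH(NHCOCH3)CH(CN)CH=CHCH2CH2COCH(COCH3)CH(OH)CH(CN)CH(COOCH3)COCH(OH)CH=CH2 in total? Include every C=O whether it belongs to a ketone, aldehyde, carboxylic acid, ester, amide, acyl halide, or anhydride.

H2NCO: amide, 1 C=O (running total 1).
CH(NHCOCH3): amide, 1 C=O (running total 2).
CO: ketone, 1 C=O (running total 3).
CH(COCH3): ketone, 1 C=O (running total 4).
CH(COOCH3): ester, 1 C=O (running total 5).
CO: ketone, 1 C=O (running total 6).

6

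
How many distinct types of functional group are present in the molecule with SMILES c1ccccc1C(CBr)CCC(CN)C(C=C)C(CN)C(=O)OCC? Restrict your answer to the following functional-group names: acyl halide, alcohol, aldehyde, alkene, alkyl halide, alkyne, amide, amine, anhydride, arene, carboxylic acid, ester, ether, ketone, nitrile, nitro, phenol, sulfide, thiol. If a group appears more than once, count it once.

5

Taking each segment in turn:
  C6H5: C6H5– phenyl ring → arene.
  CH(CH2Br): pendant –CH2X: halogen on sp³ carbon → alkyl halide.
  CH(CH2NH2): pendant –CH2NH2: N on sp³ C, no adjacent C=O → amine.
  CH(CH=CH2): pendant –CH=CH2: C=C double bond → alkene.
  CH(CH2NH2): pendant –CH2NH2: N on sp³ C, no adjacent C=O → amine.
  COOCH2CH3: –C(=O)OCH2CH3: carbonyl C bonded to C and to –OEt → ester.
Distinct types present: alkene, alkyl halide, amine, arene, ester.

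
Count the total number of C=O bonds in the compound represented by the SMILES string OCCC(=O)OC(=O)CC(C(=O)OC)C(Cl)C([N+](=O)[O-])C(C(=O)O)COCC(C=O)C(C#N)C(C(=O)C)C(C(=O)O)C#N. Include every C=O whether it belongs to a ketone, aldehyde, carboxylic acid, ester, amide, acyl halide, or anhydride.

CH2CO-O-COCH2: anhydride, 2 C=O (running total 2).
CH(COOCH3): ester, 1 C=O (running total 3).
CH(COOH): carboxylic acid, 1 C=O (running total 4).
CH(CHO): aldehyde, 1 C=O (running total 5).
CH(COCH3): ketone, 1 C=O (running total 6).
CH(COOH): carboxylic acid, 1 C=O (running total 7).

7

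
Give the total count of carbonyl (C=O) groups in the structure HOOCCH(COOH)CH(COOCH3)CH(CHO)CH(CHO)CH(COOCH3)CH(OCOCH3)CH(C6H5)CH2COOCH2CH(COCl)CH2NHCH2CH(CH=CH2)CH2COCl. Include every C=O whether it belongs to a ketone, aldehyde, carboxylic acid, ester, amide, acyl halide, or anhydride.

HOOC: carboxylic acid, 1 C=O (running total 1).
CH(COOH): carboxylic acid, 1 C=O (running total 2).
CH(COOCH3): ester, 1 C=O (running total 3).
CH(CHO): aldehyde, 1 C=O (running total 4).
CH(CHO): aldehyde, 1 C=O (running total 5).
CH(COOCH3): ester, 1 C=O (running total 6).
CH(OCOCH3): ester, 1 C=O (running total 7).
CH2COOCH2: ester, 1 C=O (running total 8).
CH(COCl): acyl halide, 1 C=O (running total 9).
COCl: acyl halide, 1 C=O (running total 10).

10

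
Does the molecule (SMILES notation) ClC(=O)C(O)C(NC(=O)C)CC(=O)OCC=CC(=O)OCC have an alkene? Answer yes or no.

Taking each segment in turn:
  ClCO: –C(=O)Cl: carbonyl C bonded to C and to a halogen → acyl halide (not alkyl halide).
  CH(OH): –OH on an sp³ carbon → alcohol (secondary).
  CH(NHCOCH3): pendant –NHC(=O)CH3: N bonded to a carbonyl → amide (not amine).
  CH2COOCH2: –C(=O)–O–C with C on the carbonyl side → ester.
  CH=CH: C=C double bond → alkene.
  COOCH2CH3: –C(=O)OCH2CH3: carbonyl C bonded to C and to –OEt → ester.
The CH=CH segment supplies the alkene: C=C double bond → alkene.

yes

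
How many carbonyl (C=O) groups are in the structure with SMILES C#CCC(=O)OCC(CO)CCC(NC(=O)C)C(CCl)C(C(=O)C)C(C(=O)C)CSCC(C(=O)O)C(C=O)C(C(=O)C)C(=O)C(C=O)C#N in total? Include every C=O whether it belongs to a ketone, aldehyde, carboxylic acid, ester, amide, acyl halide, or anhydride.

CH2COOCH2: ester, 1 C=O (running total 1).
CH(NHCOCH3): amide, 1 C=O (running total 2).
CH(COCH3): ketone, 1 C=O (running total 3).
CH(COCH3): ketone, 1 C=O (running total 4).
CH(COOH): carboxylic acid, 1 C=O (running total 5).
CH(CHO): aldehyde, 1 C=O (running total 6).
CH(COCH3): ketone, 1 C=O (running total 7).
CO: ketone, 1 C=O (running total 8).
CH(CHO): aldehyde, 1 C=O (running total 9).

9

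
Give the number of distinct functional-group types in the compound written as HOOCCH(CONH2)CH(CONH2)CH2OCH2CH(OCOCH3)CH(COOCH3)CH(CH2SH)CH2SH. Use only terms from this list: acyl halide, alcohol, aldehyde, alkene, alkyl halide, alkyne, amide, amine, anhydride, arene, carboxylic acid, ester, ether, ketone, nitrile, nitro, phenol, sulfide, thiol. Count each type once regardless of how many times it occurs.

5

Working along the chain:
  HOOC: –COOH: carbonyl C bonded to –OH and C → carboxylic acid (the –OH is not a separate alcohol).
  CH(CONH2): pendant –CONH2: carbonyl C bonded to C and N → amide.
  CH(CONH2): pendant –CONH2: carbonyl C bonded to C and N → amide.
  CH2OCH2: C–O–C with sp³ carbons on both sides and no adjacent C=O → ether.
  CH(OCOCH3): pendant –OC(=O)CH3: an acyloxy group → ester.
  CH(COOCH3): pendant –COOCH3: carbonyl C bonded to C and –OCH3 → ester.
  CH(CH2SH): pendant –CH2SH → thiol.
  CH2SH: –SH on an sp³ carbon → thiol.
Distinct types present: amide, carboxylic acid, ester, ether, thiol.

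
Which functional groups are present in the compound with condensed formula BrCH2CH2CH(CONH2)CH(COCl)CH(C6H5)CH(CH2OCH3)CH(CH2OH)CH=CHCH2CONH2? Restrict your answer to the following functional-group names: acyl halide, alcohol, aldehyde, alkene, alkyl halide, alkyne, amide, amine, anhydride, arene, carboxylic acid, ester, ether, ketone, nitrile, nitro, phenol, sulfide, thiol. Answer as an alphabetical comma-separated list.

acyl halide, alcohol, alkene, alkyl halide, amide, arene, ether

halogen on an sp³ carbon → alkyl halide.
pendant –CONH2: carbonyl C bonded to C and N → amide.
pendant –C(=O)X: carbonyl C bonded to C and halogen → acyl halide.
pendant –C6H5: benzene ring → arene.
pendant –CH2OCH3: C–O–C linkage → ether.
pendant –CH2OH on an sp³ backbone C → alcohol.
C=C double bond → alkene.
–C(=O)NH2: carbonyl C bonded to C and to N → amide (the N is not a separate amine).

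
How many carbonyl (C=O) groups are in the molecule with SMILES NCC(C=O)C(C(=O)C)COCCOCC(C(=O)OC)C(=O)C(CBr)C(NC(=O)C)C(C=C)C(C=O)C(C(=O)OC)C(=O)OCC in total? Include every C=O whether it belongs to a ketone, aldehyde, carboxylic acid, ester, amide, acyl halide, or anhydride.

8

CH(CHO): aldehyde, 1 C=O (running total 1).
CH(COCH3): ketone, 1 C=O (running total 2).
CH(COOCH3): ester, 1 C=O (running total 3).
CO: ketone, 1 C=O (running total 4).
CH(NHCOCH3): amide, 1 C=O (running total 5).
CH(CHO): aldehyde, 1 C=O (running total 6).
CH(COOCH3): ester, 1 C=O (running total 7).
COOCH2CH3: ester, 1 C=O (running total 8).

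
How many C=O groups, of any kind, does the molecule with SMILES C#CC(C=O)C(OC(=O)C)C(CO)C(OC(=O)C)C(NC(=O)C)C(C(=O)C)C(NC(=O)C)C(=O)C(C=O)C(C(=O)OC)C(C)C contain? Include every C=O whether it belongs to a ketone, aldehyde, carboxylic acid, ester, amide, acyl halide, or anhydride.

CH(CHO): aldehyde, 1 C=O (running total 1).
CH(OCOCH3): ester, 1 C=O (running total 2).
CH(OCOCH3): ester, 1 C=O (running total 3).
CH(NHCOCH3): amide, 1 C=O (running total 4).
CH(COCH3): ketone, 1 C=O (running total 5).
CH(NHCOCH3): amide, 1 C=O (running total 6).
CO: ketone, 1 C=O (running total 7).
CH(CHO): aldehyde, 1 C=O (running total 8).
CH(COOCH3): ester, 1 C=O (running total 9).

9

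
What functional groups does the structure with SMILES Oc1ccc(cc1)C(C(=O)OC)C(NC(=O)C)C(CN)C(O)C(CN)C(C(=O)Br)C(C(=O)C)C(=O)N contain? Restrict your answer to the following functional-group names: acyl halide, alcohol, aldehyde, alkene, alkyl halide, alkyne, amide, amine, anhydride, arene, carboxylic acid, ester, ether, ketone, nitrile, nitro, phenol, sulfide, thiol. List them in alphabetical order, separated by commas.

–OH attached directly to an aromatic ring → phenol (not alcohol); the ring itself is an arene.
pendant –COOCH3: carbonyl C bonded to C and –OCH3 → ester.
pendant –NHC(=O)CH3: N bonded to a carbonyl → amide (not amine).
pendant –CH2NH2: N on sp³ C, no adjacent C=O → amine.
–OH on an sp³ carbon → alcohol (secondary).
pendant –CH2NH2: N on sp³ C, no adjacent C=O → amine.
pendant –C(=O)X: carbonyl C bonded to C and halogen → acyl halide.
pendant –COCH3: carbonyl C bonded to two carbons → ketone.
–C(=O)NH2: carbonyl C bonded to C and to N → amide (the N is not a separate amine).

acyl halide, alcohol, amide, amine, arene, ester, ketone, phenol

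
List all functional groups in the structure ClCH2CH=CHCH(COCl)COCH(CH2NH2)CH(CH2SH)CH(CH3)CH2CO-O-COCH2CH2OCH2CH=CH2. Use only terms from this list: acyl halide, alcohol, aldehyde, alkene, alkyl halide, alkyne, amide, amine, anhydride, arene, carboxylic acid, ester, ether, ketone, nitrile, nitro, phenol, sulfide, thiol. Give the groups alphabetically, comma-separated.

acyl halide, alkene, alkyl halide, amine, anhydride, ether, ketone, thiol

halogen on an sp³ carbon → alkyl halide.
C=C double bond → alkene.
pendant –C(=O)X: carbonyl C bonded to C and halogen → acyl halide.
–C(=O)– with carbon on both sides → ketone.
pendant –CH2NH2: N on sp³ C, no adjacent C=O → amine.
pendant –CH2SH → thiol.
two acyl groups sharing one oxygen, –C(=O)–O–C(=O)– → anhydride.
C–O–C with sp³ carbons on both sides and no adjacent C=O → ether.
C=C double bond → alkene.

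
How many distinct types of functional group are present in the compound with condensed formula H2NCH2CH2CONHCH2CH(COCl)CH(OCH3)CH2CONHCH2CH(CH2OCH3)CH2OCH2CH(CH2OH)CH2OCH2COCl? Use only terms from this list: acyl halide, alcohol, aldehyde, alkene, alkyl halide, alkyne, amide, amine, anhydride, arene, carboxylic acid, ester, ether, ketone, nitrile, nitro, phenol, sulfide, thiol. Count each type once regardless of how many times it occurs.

5

–NH2 on an sp³ carbon with no adjacent C=O → amine.
–C(=O)–N– linkage → amide (the N is not an amine).
pendant –C(=O)X: carbonyl C bonded to C and halogen → acyl halide.
pendant –OCH3: C–O–C with sp³ C, no adjacent C=O → ether.
–C(=O)–N– linkage → amide (the N is not an amine).
pendant –CH2OCH3: C–O–C linkage → ether.
C–O–C with sp³ carbons on both sides and no adjacent C=O → ether.
pendant –CH2OH on an sp³ backbone C → alcohol.
C–O–C with sp³ carbons on both sides and no adjacent C=O → ether.
–C(=O)Cl: carbonyl C bonded to C and to a halogen → acyl halide (not alkyl halide).
Distinct types present: acyl halide, alcohol, amide, amine, ether.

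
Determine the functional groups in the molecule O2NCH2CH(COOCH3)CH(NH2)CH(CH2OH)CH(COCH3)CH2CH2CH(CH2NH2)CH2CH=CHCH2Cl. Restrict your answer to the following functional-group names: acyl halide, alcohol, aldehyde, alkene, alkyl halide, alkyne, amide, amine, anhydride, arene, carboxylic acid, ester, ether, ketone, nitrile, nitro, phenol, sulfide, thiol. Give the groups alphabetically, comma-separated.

–NO2 on carbon → nitro group.
pendant –COOCH3: carbonyl C bonded to C and –OCH3 → ester.
–NH2 on an sp³ carbon with no adjacent C=O → amine.
pendant –CH2OH on an sp³ backbone C → alcohol.
pendant –COCH3: carbonyl C bonded to two carbons → ketone.
pendant –CH2NH2: N on sp³ C, no adjacent C=O → amine.
C=C double bond → alkene.
halogen on an sp³ carbon → alkyl halide.

alcohol, alkene, alkyl halide, amine, ester, ketone, nitro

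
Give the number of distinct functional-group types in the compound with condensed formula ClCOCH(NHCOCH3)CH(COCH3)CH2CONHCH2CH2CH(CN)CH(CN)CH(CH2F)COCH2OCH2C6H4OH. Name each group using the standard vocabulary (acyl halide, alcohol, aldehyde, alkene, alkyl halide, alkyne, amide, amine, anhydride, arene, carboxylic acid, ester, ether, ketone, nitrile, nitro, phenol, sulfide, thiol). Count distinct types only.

Working along the chain:
  ClCO: –C(=O)Cl: carbonyl C bonded to C and to a halogen → acyl halide (not alkyl halide).
  CH(NHCOCH3): pendant –NHC(=O)CH3: N bonded to a carbonyl → amide (not amine).
  CH(COCH3): pendant –COCH3: carbonyl C bonded to two carbons → ketone.
  CH2CONHCH2: –C(=O)–N– linkage → amide (the N is not an amine).
  CH(CN): pendant –C≡N: nitrile.
  CH(CN): pendant –C≡N: nitrile.
  CH(CH2F): pendant –CH2X: halogen on sp³ carbon → alkyl halide.
  CO: –C(=O)– with carbon on both sides → ketone.
  CH2OCH2: C–O–C with sp³ carbons on both sides and no adjacent C=O → ether.
  C6H4OH: –OH attached directly to an aromatic ring → phenol (not alcohol); the ring itself is an arene.
Distinct types present: acyl halide, alkyl halide, amide, arene, ether, ketone, nitrile, phenol.

8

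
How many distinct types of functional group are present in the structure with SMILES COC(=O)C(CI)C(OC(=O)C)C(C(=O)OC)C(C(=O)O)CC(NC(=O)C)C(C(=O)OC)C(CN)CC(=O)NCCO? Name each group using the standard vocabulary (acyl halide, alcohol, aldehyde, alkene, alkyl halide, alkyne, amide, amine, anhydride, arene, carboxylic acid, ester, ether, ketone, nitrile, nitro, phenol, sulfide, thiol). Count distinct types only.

6

Reading the structure from left to right:
  CH3OOC: CH3O–C(=O)–: carbonyl C bonded to C and to –OCH3 → ester (not ketone + ether).
  CH(CH2I): pendant –CH2X: halogen on sp³ carbon → alkyl halide.
  CH(OCOCH3): pendant –OC(=O)CH3: an acyloxy group → ester.
  CH(COOCH3): pendant –COOCH3: carbonyl C bonded to C and –OCH3 → ester.
  CH(COOH): pendant –COOH: carbonyl C bonded to C and –OH → carboxylic acid.
  CH(NHCOCH3): pendant –NHC(=O)CH3: N bonded to a carbonyl → amide (not amine).
  CH(COOCH3): pendant –COOCH3: carbonyl C bonded to C and –OCH3 → ester.
  CH(CH2NH2): pendant –CH2NH2: N on sp³ C, no adjacent C=O → amine.
  CH2CONHCH2: –C(=O)–N– linkage → amide (the N is not an amine).
  CH2OH: –OH on an sp³ carbon → alcohol.
Distinct types present: alcohol, alkyl halide, amide, amine, carboxylic acid, ester.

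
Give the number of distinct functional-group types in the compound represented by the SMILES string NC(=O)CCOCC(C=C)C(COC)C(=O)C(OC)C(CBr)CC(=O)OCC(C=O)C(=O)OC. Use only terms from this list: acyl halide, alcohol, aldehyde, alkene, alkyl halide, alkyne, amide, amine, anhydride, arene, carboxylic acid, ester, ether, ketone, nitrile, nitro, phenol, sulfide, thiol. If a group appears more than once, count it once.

7

–C(=O)NH2: carbonyl C bonded to C and to N → amide (the N is not a separate amine).
C–O–C with sp³ carbons on both sides and no adjacent C=O → ether.
pendant –CH=CH2: C=C double bond → alkene.
pendant –CH2OCH3: C–O–C linkage → ether.
–C(=O)– with carbon on both sides → ketone.
pendant –OCH3: C–O–C with sp³ C, no adjacent C=O → ether.
pendant –CH2X: halogen on sp³ carbon → alkyl halide.
–C(=O)–O–C with C on the carbonyl side → ester.
pendant –CHO: carbonyl C bonded to C and H → aldehyde.
–C(=O)OCH3: carbonyl C bonded to C and to –OCH3 → ester (not ketone + ether).
Distinct types present: aldehyde, alkene, alkyl halide, amide, ester, ether, ketone.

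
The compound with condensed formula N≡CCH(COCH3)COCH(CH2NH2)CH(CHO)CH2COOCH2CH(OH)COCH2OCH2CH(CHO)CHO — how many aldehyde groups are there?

Reading the structure from left to right:
  N≡C: N≡C–: carbon triple-bonded to nitrogen → nitrile.
  CH(COCH3): pendant –COCH3: carbonyl C bonded to two carbons → ketone.
  CO: –C(=O)– with carbon on both sides → ketone.
  CH(CH2NH2): pendant –CH2NH2: N on sp³ C, no adjacent C=O → amine.
  CH(CHO): pendant –CHO: carbonyl C bonded to C and H → aldehyde.
  CH2COOCH2: –C(=O)–O–C with C on the carbonyl side → ester.
  CH(OH): –OH on an sp³ carbon → alcohol (secondary).
  CO: –C(=O)– with carbon on both sides → ketone.
  CH2OCH2: C–O–C with sp³ carbons on both sides and no adjacent C=O → ether.
  CH(CHO): pendant –CHO: carbonyl C bonded to C and H → aldehyde.
  CHO: terminal –CHO: carbonyl C bonded to H and C → aldehyde.
Aldehyde appears at: CH(CHO), CH(CHO), CHO → 3.

3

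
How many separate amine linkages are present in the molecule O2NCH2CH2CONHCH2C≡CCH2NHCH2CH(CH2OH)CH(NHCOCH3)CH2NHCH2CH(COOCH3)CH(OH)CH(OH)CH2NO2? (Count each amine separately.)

–NO2 on carbon → nitro group.
–C(=O)–N– linkage → amide (the N is not an amine).
C≡C triple bond → alkyne.
C–N–C with sp³ carbons and no adjacent C=O → amine (secondary).
pendant –CH2OH on an sp³ backbone C → alcohol.
pendant –NHC(=O)CH3: N bonded to a carbonyl → amide (not amine).
C–N–C with sp³ carbons and no adjacent C=O → amine (secondary).
pendant –COOCH3: carbonyl C bonded to C and –OCH3 → ester.
–OH on an sp³ carbon → alcohol (secondary).
–OH on an sp³ carbon → alcohol (secondary).
–NO2 on carbon → nitro group.
Amine appears at: CH2NHCH2, CH2NHCH2 → 2.

2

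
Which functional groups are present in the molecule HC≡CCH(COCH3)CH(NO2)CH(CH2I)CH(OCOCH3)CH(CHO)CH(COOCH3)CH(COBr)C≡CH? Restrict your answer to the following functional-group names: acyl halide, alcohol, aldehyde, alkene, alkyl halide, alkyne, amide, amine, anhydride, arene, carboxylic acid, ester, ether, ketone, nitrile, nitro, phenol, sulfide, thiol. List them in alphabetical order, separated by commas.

acyl halide, aldehyde, alkyl halide, alkyne, ester, ketone, nitro

C≡C triple bond → alkyne.
pendant –COCH3: carbonyl C bonded to two carbons → ketone.
–NO2 on an sp³ carbon → nitro (the N=O is not a carbonyl).
pendant –CH2X: halogen on sp³ carbon → alkyl halide.
pendant –OC(=O)CH3: an acyloxy group → ester.
pendant –CHO: carbonyl C bonded to C and H → aldehyde.
pendant –COOCH3: carbonyl C bonded to C and –OCH3 → ester.
pendant –C(=O)X: carbonyl C bonded to C and halogen → acyl halide.
C≡C triple bond → alkyne.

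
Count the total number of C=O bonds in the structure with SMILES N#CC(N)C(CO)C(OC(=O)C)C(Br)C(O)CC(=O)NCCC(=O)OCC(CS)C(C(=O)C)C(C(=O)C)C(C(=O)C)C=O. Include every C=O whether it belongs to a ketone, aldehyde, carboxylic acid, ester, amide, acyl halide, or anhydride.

7

CH(OCOCH3): ester, 1 C=O (running total 1).
CH2CONHCH2: amide, 1 C=O (running total 2).
CH2COOCH2: ester, 1 C=O (running total 3).
CH(COCH3): ketone, 1 C=O (running total 4).
CH(COCH3): ketone, 1 C=O (running total 5).
CH(COCH3): ketone, 1 C=O (running total 6).
CHO: aldehyde, 1 C=O (running total 7).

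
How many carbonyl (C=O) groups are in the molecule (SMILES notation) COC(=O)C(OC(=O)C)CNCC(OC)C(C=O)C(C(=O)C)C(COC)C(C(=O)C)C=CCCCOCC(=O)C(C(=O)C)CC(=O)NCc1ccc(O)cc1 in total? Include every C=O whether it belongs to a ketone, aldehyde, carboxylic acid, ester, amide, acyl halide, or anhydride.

8

CH3OOC: ester, 1 C=O (running total 1).
CH(OCOCH3): ester, 1 C=O (running total 2).
CH(CHO): aldehyde, 1 C=O (running total 3).
CH(COCH3): ketone, 1 C=O (running total 4).
CH(COCH3): ketone, 1 C=O (running total 5).
CO: ketone, 1 C=O (running total 6).
CH(COCH3): ketone, 1 C=O (running total 7).
CH2CONHCH2: amide, 1 C=O (running total 8).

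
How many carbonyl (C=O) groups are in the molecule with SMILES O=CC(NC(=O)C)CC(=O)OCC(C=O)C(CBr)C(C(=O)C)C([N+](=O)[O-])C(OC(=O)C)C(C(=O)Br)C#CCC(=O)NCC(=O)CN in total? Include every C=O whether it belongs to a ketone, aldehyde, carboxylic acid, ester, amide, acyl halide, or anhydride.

OHC: aldehyde, 1 C=O (running total 1).
CH(NHCOCH3): amide, 1 C=O (running total 2).
CH2COOCH2: ester, 1 C=O (running total 3).
CH(CHO): aldehyde, 1 C=O (running total 4).
CH(COCH3): ketone, 1 C=O (running total 5).
CH(OCOCH3): ester, 1 C=O (running total 6).
CH(COBr): acyl halide, 1 C=O (running total 7).
CH2CONHCH2: amide, 1 C=O (running total 8).
CO: ketone, 1 C=O (running total 9).

9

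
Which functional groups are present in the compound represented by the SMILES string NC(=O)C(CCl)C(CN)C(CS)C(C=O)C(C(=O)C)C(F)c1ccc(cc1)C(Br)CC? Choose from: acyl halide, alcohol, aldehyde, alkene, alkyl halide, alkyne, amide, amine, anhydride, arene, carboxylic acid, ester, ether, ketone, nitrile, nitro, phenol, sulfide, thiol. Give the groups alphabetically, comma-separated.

aldehyde, alkyl halide, amide, amine, arene, ketone, thiol

Reading the structure from left to right:
  H2NCO: –C(=O)NH2: carbonyl C bonded to C and to N → amide (the N is not a separate amine).
  CH(CH2Cl): pendant –CH2X: halogen on sp³ carbon → alkyl halide.
  CH(CH2NH2): pendant –CH2NH2: N on sp³ C, no adjacent C=O → amine.
  CH(CH2SH): pendant –CH2SH → thiol.
  CH(CHO): pendant –CHO: carbonyl C bonded to C and H → aldehyde.
  CH(COCH3): pendant –COCH3: carbonyl C bonded to two carbons → ketone.
  CH(F): halogen on an sp³ carbon → alkyl halide.
  C6H4: para-disubstituted benzene ring → arene.
  CH(Br): halogen on an sp³ carbon → alkyl halide.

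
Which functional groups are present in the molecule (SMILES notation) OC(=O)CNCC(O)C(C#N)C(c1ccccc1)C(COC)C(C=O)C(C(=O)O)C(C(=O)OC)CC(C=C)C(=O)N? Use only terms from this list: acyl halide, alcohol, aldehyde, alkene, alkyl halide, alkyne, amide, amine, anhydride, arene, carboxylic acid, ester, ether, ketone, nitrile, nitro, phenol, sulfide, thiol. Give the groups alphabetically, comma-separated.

Taking each segment in turn:
  HOOC: –COOH: carbonyl C bonded to –OH and C → carboxylic acid (the –OH is not a separate alcohol).
  CH2NHCH2: C–N–C with sp³ carbons and no adjacent C=O → amine (secondary).
  CH(OH): –OH on an sp³ carbon → alcohol (secondary).
  CH(CN): pendant –C≡N: nitrile.
  CH(C6H5): pendant –C6H5: benzene ring → arene.
  CH(CH2OCH3): pendant –CH2OCH3: C–O–C linkage → ether.
  CH(CHO): pendant –CHO: carbonyl C bonded to C and H → aldehyde.
  CH(COOH): pendant –COOH: carbonyl C bonded to C and –OH → carboxylic acid.
  CH(COOCH3): pendant –COOCH3: carbonyl C bonded to C and –OCH3 → ester.
  CH(CH=CH2): pendant –CH=CH2: C=C double bond → alkene.
  CONH2: –C(=O)NH2: carbonyl C bonded to C and to N → amide (the N is not a separate amine).

alcohol, aldehyde, alkene, amide, amine, arene, carboxylic acid, ester, ether, nitrile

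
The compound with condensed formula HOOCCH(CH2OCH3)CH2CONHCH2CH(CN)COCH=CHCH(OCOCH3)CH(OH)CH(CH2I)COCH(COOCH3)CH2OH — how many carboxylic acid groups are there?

1

Reading the structure from left to right:
  HOOC: –COOH: carbonyl C bonded to –OH and C → carboxylic acid (the –OH is not a separate alcohol).
  CH(CH2OCH3): pendant –CH2OCH3: C–O–C linkage → ether.
  CH2CONHCH2: –C(=O)–N– linkage → amide (the N is not an amine).
  CH(CN): pendant –C≡N: nitrile.
  CO: –C(=O)– with carbon on both sides → ketone.
  CH=CH: C=C double bond → alkene.
  CH(OCOCH3): pendant –OC(=O)CH3: an acyloxy group → ester.
  CH(OH): –OH on an sp³ carbon → alcohol (secondary).
  CH(CH2I): pendant –CH2X: halogen on sp³ carbon → alkyl halide.
  CO: –C(=O)– with carbon on both sides → ketone.
  CH(COOCH3): pendant –COOCH3: carbonyl C bonded to C and –OCH3 → ester.
  CH2OH: –OH on an sp³ carbon → alcohol.
Carboxylic acid appears at: HOOC → 1.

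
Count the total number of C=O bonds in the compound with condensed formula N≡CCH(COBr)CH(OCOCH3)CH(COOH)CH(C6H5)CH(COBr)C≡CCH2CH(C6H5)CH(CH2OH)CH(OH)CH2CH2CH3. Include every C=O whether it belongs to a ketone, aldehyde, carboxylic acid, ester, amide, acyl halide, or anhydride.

CH(COBr): acyl halide, 1 C=O (running total 1).
CH(OCOCH3): ester, 1 C=O (running total 2).
CH(COOH): carboxylic acid, 1 C=O (running total 3).
CH(COBr): acyl halide, 1 C=O (running total 4).

4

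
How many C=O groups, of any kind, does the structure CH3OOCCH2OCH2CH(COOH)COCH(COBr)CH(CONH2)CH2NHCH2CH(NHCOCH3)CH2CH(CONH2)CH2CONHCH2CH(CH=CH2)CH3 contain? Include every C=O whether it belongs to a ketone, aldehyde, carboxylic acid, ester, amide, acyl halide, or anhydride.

8

CH3OOC: ester, 1 C=O (running total 1).
CH(COOH): carboxylic acid, 1 C=O (running total 2).
CO: ketone, 1 C=O (running total 3).
CH(COBr): acyl halide, 1 C=O (running total 4).
CH(CONH2): amide, 1 C=O (running total 5).
CH(NHCOCH3): amide, 1 C=O (running total 6).
CH(CONH2): amide, 1 C=O (running total 7).
CH2CONHCH2: amide, 1 C=O (running total 8).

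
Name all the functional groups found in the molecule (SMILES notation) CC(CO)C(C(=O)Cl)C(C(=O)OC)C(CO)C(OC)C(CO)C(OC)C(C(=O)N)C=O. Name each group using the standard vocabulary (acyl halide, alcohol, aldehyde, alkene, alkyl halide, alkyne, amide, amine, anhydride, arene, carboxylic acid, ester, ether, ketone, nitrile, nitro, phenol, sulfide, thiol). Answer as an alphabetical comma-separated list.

acyl halide, alcohol, aldehyde, amide, ester, ether

Reading the structure from left to right:
  CH(CH2OH): pendant –CH2OH on an sp³ backbone C → alcohol.
  CH(COCl): pendant –C(=O)X: carbonyl C bonded to C and halogen → acyl halide.
  CH(COOCH3): pendant –COOCH3: carbonyl C bonded to C and –OCH3 → ester.
  CH(CH2OH): pendant –CH2OH on an sp³ backbone C → alcohol.
  CH(OCH3): pendant –OCH3: C–O–C with sp³ C, no adjacent C=O → ether.
  CH(CH2OH): pendant –CH2OH on an sp³ backbone C → alcohol.
  CH(OCH3): pendant –OCH3: C–O–C with sp³ C, no adjacent C=O → ether.
  CH(CONH2): pendant –CONH2: carbonyl C bonded to C and N → amide.
  CHO: terminal –CHO: carbonyl C bonded to H and C → aldehyde.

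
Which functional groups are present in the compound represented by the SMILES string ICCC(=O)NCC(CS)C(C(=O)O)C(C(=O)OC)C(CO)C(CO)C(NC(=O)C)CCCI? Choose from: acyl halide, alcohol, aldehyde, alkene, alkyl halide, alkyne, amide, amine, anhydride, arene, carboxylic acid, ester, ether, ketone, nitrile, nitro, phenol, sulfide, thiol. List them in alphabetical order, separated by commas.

halogen on an sp³ carbon → alkyl halide.
–C(=O)–N– linkage → amide (the N is not an amine).
pendant –CH2SH → thiol.
pendant –COOH: carbonyl C bonded to C and –OH → carboxylic acid.
pendant –COOCH3: carbonyl C bonded to C and –OCH3 → ester.
pendant –CH2OH on an sp³ backbone C → alcohol.
pendant –CH2OH on an sp³ backbone C → alcohol.
pendant –NHC(=O)CH3: N bonded to a carbonyl → amide (not amine).
halogen on an sp³ carbon → alkyl halide.

alcohol, alkyl halide, amide, carboxylic acid, ester, thiol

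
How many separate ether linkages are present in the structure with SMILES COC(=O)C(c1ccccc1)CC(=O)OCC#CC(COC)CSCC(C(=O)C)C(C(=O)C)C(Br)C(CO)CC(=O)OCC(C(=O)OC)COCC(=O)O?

2

Working along the chain:
  CH3OOC: CH3O–C(=O)–: carbonyl C bonded to C and to –OCH3 → ester (not ketone + ether).
  CH(C6H5): pendant –C6H5: benzene ring → arene.
  CH2COOCH2: –C(=O)–O–C with C on the carbonyl side → ester.
  C≡C: C≡C triple bond → alkyne.
  CH(CH2OCH3): pendant –CH2OCH3: C–O–C linkage → ether.
  CH2SCH2: C–S–C linkage → sulfide (thioether).
  CH(COCH3): pendant –COCH3: carbonyl C bonded to two carbons → ketone.
  CH(COCH3): pendant –COCH3: carbonyl C bonded to two carbons → ketone.
  CH(Br): halogen on an sp³ carbon → alkyl halide.
  CH(CH2OH): pendant –CH2OH on an sp³ backbone C → alcohol.
  CH2COOCH2: –C(=O)–O–C with C on the carbonyl side → ester.
  CH(COOCH3): pendant –COOCH3: carbonyl C bonded to C and –OCH3 → ester.
  CH2OCH2: C–O–C with sp³ carbons on both sides and no adjacent C=O → ether.
  COOH: –COOH: carbonyl C bonded to –OH and C → carboxylic acid (the –OH is not a separate alcohol).
Ether appears at: CH(CH2OCH3), CH2OCH2 → 2.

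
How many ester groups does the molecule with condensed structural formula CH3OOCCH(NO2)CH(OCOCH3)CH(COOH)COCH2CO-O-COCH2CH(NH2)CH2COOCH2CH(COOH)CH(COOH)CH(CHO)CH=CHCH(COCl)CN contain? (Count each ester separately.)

CH3O–C(=O)–: carbonyl C bonded to C and to –OCH3 → ester (not ketone + ether).
–NO2 on an sp³ carbon → nitro (the N=O is not a carbonyl).
pendant –OC(=O)CH3: an acyloxy group → ester.
pendant –COOH: carbonyl C bonded to C and –OH → carboxylic acid.
–C(=O)– with carbon on both sides → ketone.
two acyl groups sharing one oxygen, –C(=O)–O–C(=O)– → anhydride.
–NH2 on an sp³ carbon with no adjacent C=O → amine.
–C(=O)–O–C with C on the carbonyl side → ester.
pendant –COOH: carbonyl C bonded to C and –OH → carboxylic acid.
pendant –COOH: carbonyl C bonded to C and –OH → carboxylic acid.
pendant –CHO: carbonyl C bonded to C and H → aldehyde.
C=C double bond → alkene.
pendant –C(=O)X: carbonyl C bonded to C and halogen → acyl halide.
–C≡N: carbon triple-bonded to nitrogen → nitrile.
Ester appears at: CH3OOC, CH(OCOCH3), CH2COOCH2 → 3.

3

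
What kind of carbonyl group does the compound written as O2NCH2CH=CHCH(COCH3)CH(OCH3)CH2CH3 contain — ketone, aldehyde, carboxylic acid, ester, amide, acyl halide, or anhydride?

The carbonyl is in the CH(COCH3) segment: pendant –COCH3: carbonyl C bonded to two carbons → ketone.

ketone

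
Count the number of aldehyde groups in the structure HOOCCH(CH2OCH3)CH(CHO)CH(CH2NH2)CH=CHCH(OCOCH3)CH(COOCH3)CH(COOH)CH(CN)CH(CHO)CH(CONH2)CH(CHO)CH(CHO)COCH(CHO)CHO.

Reading the structure from left to right:
  HOOC: –COOH: carbonyl C bonded to –OH and C → carboxylic acid (the –OH is not a separate alcohol).
  CH(CH2OCH3): pendant –CH2OCH3: C–O–C linkage → ether.
  CH(CHO): pendant –CHO: carbonyl C bonded to C and H → aldehyde.
  CH(CH2NH2): pendant –CH2NH2: N on sp³ C, no adjacent C=O → amine.
  CH=CH: C=C double bond → alkene.
  CH(OCOCH3): pendant –OC(=O)CH3: an acyloxy group → ester.
  CH(COOCH3): pendant –COOCH3: carbonyl C bonded to C and –OCH3 → ester.
  CH(COOH): pendant –COOH: carbonyl C bonded to C and –OH → carboxylic acid.
  CH(CN): pendant –C≡N: nitrile.
  CH(CHO): pendant –CHO: carbonyl C bonded to C and H → aldehyde.
  CH(CONH2): pendant –CONH2: carbonyl C bonded to C and N → amide.
  CH(CHO): pendant –CHO: carbonyl C bonded to C and H → aldehyde.
  CH(CHO): pendant –CHO: carbonyl C bonded to C and H → aldehyde.
  CO: –C(=O)– with carbon on both sides → ketone.
  CH(CHO): pendant –CHO: carbonyl C bonded to C and H → aldehyde.
  CHO: terminal –CHO: carbonyl C bonded to H and C → aldehyde.
Aldehyde appears at: CH(CHO), CH(CHO), CH(CHO), CH(CHO), CH(CHO), CHO → 6.

6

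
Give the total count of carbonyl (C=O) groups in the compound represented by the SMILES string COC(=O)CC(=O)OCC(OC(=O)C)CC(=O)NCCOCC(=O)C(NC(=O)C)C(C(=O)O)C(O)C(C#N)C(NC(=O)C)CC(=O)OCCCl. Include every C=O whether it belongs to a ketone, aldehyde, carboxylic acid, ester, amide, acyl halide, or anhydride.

9

CH3OOC: ester, 1 C=O (running total 1).
CH2COOCH2: ester, 1 C=O (running total 2).
CH(OCOCH3): ester, 1 C=O (running total 3).
CH2CONHCH2: amide, 1 C=O (running total 4).
CO: ketone, 1 C=O (running total 5).
CH(NHCOCH3): amide, 1 C=O (running total 6).
CH(COOH): carboxylic acid, 1 C=O (running total 7).
CH(NHCOCH3): amide, 1 C=O (running total 8).
CH2COOCH2: ester, 1 C=O (running total 9).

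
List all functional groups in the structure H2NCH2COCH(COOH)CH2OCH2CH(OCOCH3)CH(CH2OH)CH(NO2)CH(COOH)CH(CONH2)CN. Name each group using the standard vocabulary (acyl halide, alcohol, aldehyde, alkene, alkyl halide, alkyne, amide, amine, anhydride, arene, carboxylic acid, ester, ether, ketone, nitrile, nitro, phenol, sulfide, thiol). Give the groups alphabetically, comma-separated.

alcohol, amide, amine, carboxylic acid, ester, ether, ketone, nitrile, nitro

–NH2 on an sp³ carbon with no adjacent C=O → amine.
–C(=O)– with carbon on both sides → ketone.
pendant –COOH: carbonyl C bonded to C and –OH → carboxylic acid.
C–O–C with sp³ carbons on both sides and no adjacent C=O → ether.
pendant –OC(=O)CH3: an acyloxy group → ester.
pendant –CH2OH on an sp³ backbone C → alcohol.
–NO2 on an sp³ carbon → nitro (the N=O is not a carbonyl).
pendant –COOH: carbonyl C bonded to C and –OH → carboxylic acid.
pendant –CONH2: carbonyl C bonded to C and N → amide.
–C≡N: carbon triple-bonded to nitrogen → nitrile.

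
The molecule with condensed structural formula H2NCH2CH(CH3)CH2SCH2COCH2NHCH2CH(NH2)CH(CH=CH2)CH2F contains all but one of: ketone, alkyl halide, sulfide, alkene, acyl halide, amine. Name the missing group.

sulfide: present (CH2SCH2 — C–S–C linkage → sulfide (thioether)).
ketone: present (CO — –C(=O)– with carbon on both sides → ketone).
alkyl halide: present (CH2F — halogen on an sp³ carbon → alkyl halide).
amine: present (H2NCH2 — –NH2 on an sp³ carbon with no adjacent C=O → amine).
alkene: present (CH(CH=CH2) — pendant –CH=CH2: C=C double bond → alkene).
acyl halide: no segment matches this pattern.

acyl halide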